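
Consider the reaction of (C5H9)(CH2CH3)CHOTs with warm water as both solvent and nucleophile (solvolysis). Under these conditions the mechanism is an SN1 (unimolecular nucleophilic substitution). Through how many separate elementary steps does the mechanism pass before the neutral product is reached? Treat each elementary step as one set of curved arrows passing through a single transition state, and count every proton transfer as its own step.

4

Step 1: Unassisted departure of TsO⁻ (taking the C–O bonding pair) generates a secondary carbocation.
Step 2: A hydride (H with its bonding pair) migrates from the adjacent cyclopentyl carbon to the cationic centre — a 1,2-hydride shift — upgrading the secondary cation to a tertiary one.
Step 3: A lone pair on the oxygen of H2O attacks the carbocation, forming a new C–O σ-bond and an oxonium ion.
Step 4: Deprotonation of the oxonium oxygen by solvent water yields the neutral alcohol.
Total: 4 elementary steps.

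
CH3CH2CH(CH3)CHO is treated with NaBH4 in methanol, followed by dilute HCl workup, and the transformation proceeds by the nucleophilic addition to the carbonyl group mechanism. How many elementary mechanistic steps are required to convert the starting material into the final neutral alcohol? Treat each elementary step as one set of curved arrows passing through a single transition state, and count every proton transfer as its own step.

2

Step 1: H⁻ (delivered from BH4⁻) attacks the sp² carbonyl carbon; the C=O π bond breaks and the electrons end up as a lone pair on the alkoxide oxygen of the tetrahedral intermediate.
Step 2: Protonation of the alkoxide by dilute HCl workup furnishes an alcohol.
Total: 2 elementary steps.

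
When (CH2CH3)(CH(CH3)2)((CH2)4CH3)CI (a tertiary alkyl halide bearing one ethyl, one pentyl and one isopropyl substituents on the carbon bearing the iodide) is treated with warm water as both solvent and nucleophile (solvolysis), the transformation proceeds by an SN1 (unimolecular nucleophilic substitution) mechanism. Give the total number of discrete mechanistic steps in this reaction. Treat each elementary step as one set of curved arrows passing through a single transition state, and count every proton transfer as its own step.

3

Step 1: Ionisation: the C–I σ-bond cleaves heterolytically; both bonding electrons depart with I⁻, leaving a tertiary carbocation at the α-carbon.
(No 1,2-shift: no single shift to an adjacent carbon would give a more stable cation.)
Step 2: A lone pair on the oxygen of H2O attacks the carbocation, forming a new C–O σ-bond and an oxonium ion.
Step 3: Deprotonation of the oxonium oxygen by solvent water yields the neutral alcohol.
Total: 3 elementary steps.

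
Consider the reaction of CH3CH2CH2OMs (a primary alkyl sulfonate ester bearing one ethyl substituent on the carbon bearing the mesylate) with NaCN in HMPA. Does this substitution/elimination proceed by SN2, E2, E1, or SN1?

Conditions: a primary substrate with a strong nucleophile in the polar aprotic solvent HMPA.
These conditions are the textbook signature of the SN2 pathway.
An unhindered substrate with a strong nucleophile in a polar aprotic solvent favours one-step backside displacement.

SN2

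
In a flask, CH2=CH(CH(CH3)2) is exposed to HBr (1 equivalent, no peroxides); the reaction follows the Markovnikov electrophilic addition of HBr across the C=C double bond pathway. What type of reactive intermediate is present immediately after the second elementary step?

Step 1: Protonation of the alkene by HBr: the π bond acts as the nucleophile and picks up H⁺, giving the more stable (Markovnikov) secondary carbocation. The H–Br bond breaks heterolytically, releasing Br⁻.
Step 2: Carbocation rearrangement: a 1,2-hydride shift from the adjacent isopropyl carbon converts the initially-formed secondary cation into the more stable tertiary cation.
After step 2 the species present is a tertiary carbocation.

tertiary carbocation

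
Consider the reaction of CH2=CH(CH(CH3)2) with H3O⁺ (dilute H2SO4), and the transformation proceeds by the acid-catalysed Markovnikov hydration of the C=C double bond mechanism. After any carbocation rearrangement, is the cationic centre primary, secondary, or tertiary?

tertiary

Step 1: Protonation of the alkene by H3O⁺: the π bond acts as the nucleophile and picks up H⁺, giving the more stable (Markovnikov) secondary carbocation. H2O is released.
Step 2: A hydride (H with its bonding pair) migrates from the adjacent isopropyl carbon to the cationic centre — a 1,2-hydride shift — upgrading the secondary cation to a tertiary one.
The cation rearranges from secondary to tertiary via a 1,2-hydride shift from the adjacent isopropyl carbon; the tertiary cation is what reacts next.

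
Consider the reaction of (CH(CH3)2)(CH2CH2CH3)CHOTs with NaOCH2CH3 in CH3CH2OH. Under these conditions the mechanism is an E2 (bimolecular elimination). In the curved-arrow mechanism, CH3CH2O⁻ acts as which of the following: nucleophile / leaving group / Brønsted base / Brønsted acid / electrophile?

Brønsted base

Step 1: In one step, CH3CH2O⁻ pulls off a β-proton, the C–O bond cleaves, and a C=C double bond forms between the α- and β-carbons (E2, anti elimination).
CH3CH2O⁻ accepts a proton in a proton-transfer step — a Brønsted base.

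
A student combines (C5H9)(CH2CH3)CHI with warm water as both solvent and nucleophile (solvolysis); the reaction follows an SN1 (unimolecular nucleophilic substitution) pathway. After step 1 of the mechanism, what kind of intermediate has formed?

Step 1: Ionisation: the C–I σ-bond cleaves heterolytically; both bonding electrons depart with I⁻, leaving a secondary carbocation at the α-carbon.
After step 1 the species present is a secondary carbocation.

secondary carbocation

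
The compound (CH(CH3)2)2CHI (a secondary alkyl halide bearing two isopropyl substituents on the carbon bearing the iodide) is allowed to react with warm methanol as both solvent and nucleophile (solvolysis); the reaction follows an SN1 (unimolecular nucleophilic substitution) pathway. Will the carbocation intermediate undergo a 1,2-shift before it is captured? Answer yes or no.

The first-formed carbocation is secondary.
The adjacent isopropyl carbon already bears 2 other carbon substituents and has a hydrogen to migrate; after a 1,2-hydride shift from that carbon the positive charge sits on a tertiary centre.
Tertiary is more stable than secondary, so the shift occurs.

yes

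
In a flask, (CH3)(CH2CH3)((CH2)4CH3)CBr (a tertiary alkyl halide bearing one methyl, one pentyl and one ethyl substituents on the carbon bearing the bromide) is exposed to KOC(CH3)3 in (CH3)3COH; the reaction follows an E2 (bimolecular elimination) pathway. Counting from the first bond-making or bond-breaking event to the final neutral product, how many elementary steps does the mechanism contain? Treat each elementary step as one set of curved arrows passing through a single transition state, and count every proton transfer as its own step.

Step 1: The strong base (CH3)3CO⁻ removes a β-hydrogen; in the same concerted event the electrons of the breaking C–H bond form the new π(C=C) bond and the C–Br σ-bond breaks, expelling Br⁻. Anti-periplanar geometry; one transition state.
Total: 1 elementary step.

1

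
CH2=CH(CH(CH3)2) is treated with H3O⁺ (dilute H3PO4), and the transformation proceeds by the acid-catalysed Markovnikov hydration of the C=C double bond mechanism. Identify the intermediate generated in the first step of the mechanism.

secondary carbocation

Step 1: Protonation of the alkene by H3O⁺: the π bond acts as the nucleophile and picks up H⁺, giving the more stable (Markovnikov) secondary carbocation. H2O is released.
After step 1 the species present is a secondary carbocation.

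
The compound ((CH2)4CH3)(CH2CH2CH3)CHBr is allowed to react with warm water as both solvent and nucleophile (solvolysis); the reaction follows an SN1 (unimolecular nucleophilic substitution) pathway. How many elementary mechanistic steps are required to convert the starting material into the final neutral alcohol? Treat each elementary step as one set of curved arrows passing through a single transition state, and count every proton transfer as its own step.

Step 1: The C–Br bond breaks with both electrons going to the bromide; Br⁻ leaves and a secondary carbocation remains.
(No 1,2-shift: no single shift to an adjacent carbon would give a more stable cation.)
Step 2: Nucleophilic capture: the oxygen of H2O bonds to the cationic carbon, producing an oxonium-ion intermediate.
Step 3: A second solvent molecule removes the proton on oxygen, giving the neutral alcohol product.
Total: 3 elementary steps.

3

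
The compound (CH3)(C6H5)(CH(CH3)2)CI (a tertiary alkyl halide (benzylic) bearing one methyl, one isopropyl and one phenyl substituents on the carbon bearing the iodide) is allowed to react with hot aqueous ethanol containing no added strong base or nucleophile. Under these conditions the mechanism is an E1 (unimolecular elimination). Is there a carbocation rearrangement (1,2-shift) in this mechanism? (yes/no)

no

The first-formed carbocation is tertiary.
No single 1,2-shift to an adjacent carbon would produce a more-substituted cation than the one already present, so no rearrangement occurs.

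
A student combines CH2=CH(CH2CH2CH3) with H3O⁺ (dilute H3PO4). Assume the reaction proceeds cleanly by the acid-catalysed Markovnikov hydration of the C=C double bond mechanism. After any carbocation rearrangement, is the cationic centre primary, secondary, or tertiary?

secondary

Step 1: Protonation of the alkene by H3O⁺: the π bond acts as the nucleophile and picks up H⁺, giving the more stable (Markovnikov) secondary carbocation. H2O is released.
No single 1,2-shift to an adjacent carbon would give a more-substituted cation, so no rearrangement occurs.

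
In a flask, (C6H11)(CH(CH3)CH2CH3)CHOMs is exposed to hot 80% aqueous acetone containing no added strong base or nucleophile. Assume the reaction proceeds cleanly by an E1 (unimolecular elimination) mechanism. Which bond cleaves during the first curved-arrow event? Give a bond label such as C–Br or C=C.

C–O

Step 1: The C–O bond breaks with both electrons going to the mesylate; MsO⁻ leaves and a secondary carbocation remains.
The bond broken in this step is the C–O bond.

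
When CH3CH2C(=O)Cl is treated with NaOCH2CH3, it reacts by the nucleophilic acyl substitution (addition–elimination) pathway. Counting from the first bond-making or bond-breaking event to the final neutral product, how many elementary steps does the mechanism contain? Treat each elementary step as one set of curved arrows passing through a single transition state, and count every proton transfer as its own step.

2

Step 1: Nucleophilic addition of CH3CH2O⁻ to the acyl carbon breaks the π(C=O) bond and yields a tetrahedral, anionic intermediate.
Step 2: Elimination step: re-formation of the carbonyl π bond drives out Cl⁻, giving the new acyl compound.
Total: 2 elementary steps.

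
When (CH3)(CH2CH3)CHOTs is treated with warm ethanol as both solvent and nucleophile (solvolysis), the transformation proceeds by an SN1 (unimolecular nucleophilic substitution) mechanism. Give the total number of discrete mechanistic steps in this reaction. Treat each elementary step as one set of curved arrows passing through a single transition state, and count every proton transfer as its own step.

Step 1: Ionisation: the C–O σ-bond cleaves heterolytically; both bonding electrons depart with TsO⁻, leaving a secondary carbocation at the α-carbon.
(No 1,2-shift: no single shift to an adjacent carbon would give a more stable cation.)
Step 2: A lone pair on the oxygen of CH3CH2OH attacks the carbocation, forming a new C–O σ-bond and an oxonium ion.
Step 3: A second solvent molecule removes the proton on oxygen, giving the neutral ether product.
Total: 3 elementary steps.

3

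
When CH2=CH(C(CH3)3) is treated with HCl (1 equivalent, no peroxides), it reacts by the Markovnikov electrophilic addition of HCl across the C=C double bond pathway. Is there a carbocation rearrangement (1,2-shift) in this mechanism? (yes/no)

yes

The first-formed carbocation is secondary.
The adjacent tert-butyl carbon has no hydrogen but bears methyl groups; migration of one methyl with its bonding pair (a 1,2-methyl shift) places the charge on a tertiary centre.
Tertiary is more stable than secondary, so the shift occurs.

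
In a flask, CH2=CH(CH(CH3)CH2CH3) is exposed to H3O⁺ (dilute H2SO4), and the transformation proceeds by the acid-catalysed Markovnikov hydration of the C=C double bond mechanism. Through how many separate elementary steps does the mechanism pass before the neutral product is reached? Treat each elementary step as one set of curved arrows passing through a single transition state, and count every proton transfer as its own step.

Step 1: Electrophilic addition begins with the π(C=C) electrons forming a bond to the proton of H3O⁺. Following Markovnikov's rule, the resulting cation is secondary. H2O is released.
Step 2: Carbocation rearrangement: a 1,2-hydride shift from the adjacent sec-butyl carbon converts the initially-formed secondary cation into the more stable tertiary cation.
Step 3: A lone pair on the oxygen of H2O attacks the carbocation, forming a C–O bond and an oxonium ion (a protonated alcohol).
Step 4: Deprotonation of the oxonium ion by a water molecule delivers the neutral alcohol and regenerates the acid catalyst.
Total: 4 elementary steps.

4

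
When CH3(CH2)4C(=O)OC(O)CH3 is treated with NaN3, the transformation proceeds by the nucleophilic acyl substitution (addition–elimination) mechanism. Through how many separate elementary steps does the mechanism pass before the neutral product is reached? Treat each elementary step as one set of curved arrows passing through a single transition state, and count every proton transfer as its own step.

Step 1: Nucleophilic addition of N3⁻ to the acyl carbon breaks the π(C=O) bond and yields a tetrahedral, anionic intermediate.
Step 2: Collapse of the tetrahedral intermediate: the alkoxide oxygen pushes its lone pair back to re-form C=O while CH3CO2⁻ leaves.
Total: 2 elementary steps.

2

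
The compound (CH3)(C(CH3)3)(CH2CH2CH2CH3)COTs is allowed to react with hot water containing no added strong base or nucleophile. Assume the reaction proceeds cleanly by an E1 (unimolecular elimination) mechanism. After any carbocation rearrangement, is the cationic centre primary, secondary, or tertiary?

Step 1: Ionisation: the C–O σ-bond cleaves heterolytically; both bonding electrons depart with TsO⁻, leaving a tertiary carbocation at the α-carbon.
No single 1,2-shift to an adjacent carbon would give a more-substituted cation, so no rearrangement occurs.

tertiary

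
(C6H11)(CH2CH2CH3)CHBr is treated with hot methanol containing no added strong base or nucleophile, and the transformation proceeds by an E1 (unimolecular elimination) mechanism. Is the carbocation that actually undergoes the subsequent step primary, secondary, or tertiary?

Step 1: Rate-determining heterolysis of the C–Br bond gives Br⁻ and a secondary carbocation.
Step 2: A 1,2-hydride shift from the adjacent cyclohexyl carbon moves the positive charge from the secondary centre to an adjacent carbon, generating a more stable tertiary carbocation.
The cation rearranges from secondary to tertiary via a 1,2-hydride shift from the adjacent cyclohexyl carbon; the tertiary cation is what reacts next.

tertiary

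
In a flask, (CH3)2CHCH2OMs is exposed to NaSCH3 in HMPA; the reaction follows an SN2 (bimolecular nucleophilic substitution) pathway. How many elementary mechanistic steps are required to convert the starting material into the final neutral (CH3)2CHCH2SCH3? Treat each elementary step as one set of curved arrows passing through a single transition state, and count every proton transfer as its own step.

Step 1: CH3S⁻ attacks the back face of the α-carbon while MsO⁻ departs with the C–O bonding pair — a single concerted displacement through a pentacoordinate transition state.
Total: 1 elementary step.

1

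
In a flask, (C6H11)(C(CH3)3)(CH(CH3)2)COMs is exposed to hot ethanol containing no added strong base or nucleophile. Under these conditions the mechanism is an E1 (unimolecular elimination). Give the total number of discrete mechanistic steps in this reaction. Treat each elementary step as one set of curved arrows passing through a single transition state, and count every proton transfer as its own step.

2

Step 1: The C–O bond breaks with both electrons going to the mesylate; MsO⁻ leaves and a tertiary carbocation remains.
(No 1,2-shift: no single shift to an adjacent carbon would give a more stable cation.)
Step 2: A weak base (an ethanol molecule from the solvent) removes a proton from a carbon adjacent to the cationic centre; the electrons of that C–H bond become the new π(C=C) bond, giving the alkene.
Total: 2 elementary steps.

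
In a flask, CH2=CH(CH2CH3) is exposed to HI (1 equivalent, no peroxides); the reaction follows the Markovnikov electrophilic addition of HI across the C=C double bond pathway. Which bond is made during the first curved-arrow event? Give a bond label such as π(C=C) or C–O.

C–H

Step 1: Protonation of the alkene by HI: the π bond acts as the nucleophile and picks up H⁺, giving the more stable (Markovnikov) secondary carbocation. The H–I bond breaks heterolytically, releasing I⁻.
The bond formed in this step is the C–H bond.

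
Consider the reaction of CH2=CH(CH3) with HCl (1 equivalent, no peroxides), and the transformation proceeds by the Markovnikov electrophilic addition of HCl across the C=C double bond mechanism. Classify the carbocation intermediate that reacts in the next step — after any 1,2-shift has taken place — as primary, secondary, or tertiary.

Step 1: Protonation of the alkene by HCl: the π bond acts as the nucleophile and picks up H⁺, giving the more stable (Markovnikov) secondary carbocation. The H–Cl bond breaks heterolytically, releasing Cl⁻.
No single 1,2-shift to an adjacent carbon would give a more-substituted cation, so no rearrangement occurs.

secondary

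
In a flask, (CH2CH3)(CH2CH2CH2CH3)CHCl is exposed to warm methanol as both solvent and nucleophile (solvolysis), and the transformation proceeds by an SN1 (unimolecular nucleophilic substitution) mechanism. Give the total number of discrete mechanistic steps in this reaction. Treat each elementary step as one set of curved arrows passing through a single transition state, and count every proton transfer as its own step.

3

Step 1: Rate-determining heterolysis of the C–Cl bond gives Cl⁻ and a secondary carbocation.
(No 1,2-shift: no single shift to an adjacent carbon would give a more stable cation.)
Step 2: A lone pair on the oxygen of CH3OH attacks the carbocation, forming a new C–O σ-bond and an oxonium ion.
Step 3: Proton transfer from the O–H of the oxonium ion to a solvent molecule delivers the neutral ether.
Total: 3 elementary steps.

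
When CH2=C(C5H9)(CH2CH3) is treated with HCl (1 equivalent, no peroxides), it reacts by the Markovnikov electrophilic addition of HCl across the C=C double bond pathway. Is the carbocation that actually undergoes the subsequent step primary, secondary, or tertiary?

Step 1: The π electrons of the C=C bond attack a proton of HCl; Markovnikov addition places the new C–H on the less-substituted alkene carbon, so the positive charge ends up on the more-substituted carbon — a tertiary carbocation. The H–Cl bond breaks heterolytically, releasing Cl⁻.
No single 1,2-shift to an adjacent carbon would give a more-substituted cation, so no rearrangement occurs.

tertiary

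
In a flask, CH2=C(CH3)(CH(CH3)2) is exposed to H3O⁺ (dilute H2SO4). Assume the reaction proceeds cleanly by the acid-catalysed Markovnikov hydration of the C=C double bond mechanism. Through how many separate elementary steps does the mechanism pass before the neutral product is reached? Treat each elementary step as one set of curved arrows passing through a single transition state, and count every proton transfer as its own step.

Step 1: The π electrons of the C=C bond attack a proton of H3O⁺; Markovnikov addition places the new C–H on the less-substituted alkene carbon, so the positive charge ends up on the more-substituted carbon — a tertiary carbocation. H2O is released.
(No 1,2-shift: no single shift to an adjacent carbon would give a more stable cation.)
Step 2: A lone pair on the oxygen of H2O attacks the carbocation, forming a C–O bond and an oxonium ion (a protonated alcohol).
Step 3: Deprotonation of the oxonium ion by a water molecule delivers the neutral alcohol and regenerates the acid catalyst.
Total: 3 elementary steps.

3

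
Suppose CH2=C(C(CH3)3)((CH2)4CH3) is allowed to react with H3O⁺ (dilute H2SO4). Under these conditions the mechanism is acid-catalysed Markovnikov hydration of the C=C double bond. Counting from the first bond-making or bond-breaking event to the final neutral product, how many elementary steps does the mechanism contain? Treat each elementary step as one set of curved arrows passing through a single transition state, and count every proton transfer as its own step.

3

Step 1: Protonation of the alkene by H3O⁺: the π bond acts as the nucleophile and picks up H⁺, giving the more stable (Markovnikov) tertiary carbocation. H2O is released.
(No 1,2-shift: no single shift to an adjacent carbon would give a more stable cation.)
Step 2: A lone pair on the oxygen of H2O attacks the carbocation, forming a C–O bond and an oxonium ion (a protonated alcohol).
Step 3: Proton transfer from the O–H of the oxonium ion to H2O completes the catalytic cycle and yields the alcohol.
Total: 3 elementary steps.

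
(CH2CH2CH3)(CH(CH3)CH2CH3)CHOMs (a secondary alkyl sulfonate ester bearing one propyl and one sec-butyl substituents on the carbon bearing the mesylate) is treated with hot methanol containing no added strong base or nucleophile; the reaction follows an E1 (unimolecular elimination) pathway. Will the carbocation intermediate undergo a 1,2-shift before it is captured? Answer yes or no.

yes

The first-formed carbocation is secondary.
The adjacent sec-butyl carbon already bears 2 other carbon substituents and has a hydrogen to migrate; after a 1,2-hydride shift from that carbon the positive charge sits on a tertiary centre.
Tertiary is more stable than secondary, so the shift occurs.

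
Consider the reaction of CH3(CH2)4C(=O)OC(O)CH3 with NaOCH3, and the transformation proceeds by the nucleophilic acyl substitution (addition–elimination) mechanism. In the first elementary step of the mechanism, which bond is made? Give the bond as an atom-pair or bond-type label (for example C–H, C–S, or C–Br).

C–O

Step 1: A lone pair on the O of CH3O⁻ attacks the electrophilic acyl carbon; the π(C=O) electrons move onto oxygen, giving a tetrahedral intermediate.
The bond formed in this step is the C–O bond.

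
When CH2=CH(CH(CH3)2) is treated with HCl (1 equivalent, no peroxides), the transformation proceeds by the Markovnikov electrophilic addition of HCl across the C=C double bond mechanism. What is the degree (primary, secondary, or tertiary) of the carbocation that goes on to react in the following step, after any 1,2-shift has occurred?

tertiary

Step 1: The π electrons of the C=C bond attack a proton of HCl; Markovnikov addition places the new C–H on the less-substituted alkene carbon, so the positive charge ends up on the more-substituted carbon — a secondary carbocation. The H–Cl bond breaks heterolytically, releasing Cl⁻.
Step 2: A hydride (H with its bonding pair) migrates from the adjacent isopropyl carbon to the cationic centre — a 1,2-hydride shift — upgrading the secondary cation to a tertiary one.
The cation rearranges from secondary to tertiary via a 1,2-hydride shift from the adjacent isopropyl carbon; the tertiary cation is what reacts next.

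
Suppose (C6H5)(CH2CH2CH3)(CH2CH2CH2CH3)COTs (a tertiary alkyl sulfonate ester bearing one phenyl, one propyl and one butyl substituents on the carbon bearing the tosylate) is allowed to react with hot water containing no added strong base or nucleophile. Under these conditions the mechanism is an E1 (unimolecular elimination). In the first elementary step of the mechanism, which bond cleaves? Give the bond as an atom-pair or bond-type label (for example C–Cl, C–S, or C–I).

C–O

Step 1: Ionisation: the C–O σ-bond cleaves heterolytically; both bonding electrons depart with TsO⁻, leaving a tertiary carbocation at the α-carbon.
The bond broken in this step is the C–O bond.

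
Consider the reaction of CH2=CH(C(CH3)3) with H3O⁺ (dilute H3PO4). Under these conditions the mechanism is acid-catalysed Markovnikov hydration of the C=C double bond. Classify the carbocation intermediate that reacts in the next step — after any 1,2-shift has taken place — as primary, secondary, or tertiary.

Step 1: The π electrons of the C=C bond attack a proton of H3O⁺; Markovnikov addition places the new C–H on the less-substituted alkene carbon, so the positive charge ends up on the more-substituted carbon — a secondary carbocation. H2O is released.
Step 2: Carbocation rearrangement: a 1,2-methyl shift from the adjacent tert-butyl carbon converts the initially-formed secondary cation into the more stable tertiary cation.
The cation rearranges from secondary to tertiary via a 1,2-methyl shift from the adjacent tert-butyl carbon; the tertiary cation is what reacts next.

tertiary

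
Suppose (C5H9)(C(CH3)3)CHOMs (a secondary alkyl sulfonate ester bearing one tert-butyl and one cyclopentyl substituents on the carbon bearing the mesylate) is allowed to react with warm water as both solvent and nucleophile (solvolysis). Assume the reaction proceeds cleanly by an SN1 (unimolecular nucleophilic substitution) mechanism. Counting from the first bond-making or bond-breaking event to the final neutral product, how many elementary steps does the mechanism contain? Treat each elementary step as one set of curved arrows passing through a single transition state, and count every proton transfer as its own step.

Step 1: The C–O bond breaks with both electrons going to the mesylate; MsO⁻ leaves and a secondary carbocation remains.
Step 2: A 1,2-hydride shift from the adjacent cyclopentyl carbon moves the positive charge from the secondary centre to an adjacent carbon, generating a more stable tertiary carbocation.
Step 3: Nucleophilic capture: the oxygen of H2O bonds to the cationic carbon, producing an oxonium-ion intermediate.
Step 4: A second solvent molecule removes the proton on oxygen, giving the neutral alcohol product.
Total: 4 elementary steps.

4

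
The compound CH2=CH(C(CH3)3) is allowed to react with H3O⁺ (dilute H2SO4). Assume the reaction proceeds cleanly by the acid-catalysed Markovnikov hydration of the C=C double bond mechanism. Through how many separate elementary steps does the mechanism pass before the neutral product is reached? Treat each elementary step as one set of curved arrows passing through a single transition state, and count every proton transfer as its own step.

4

Step 1: The π electrons of the C=C bond attack a proton of H3O⁺; Markovnikov addition places the new C–H on the less-substituted alkene carbon, so the positive charge ends up on the more-substituted carbon — a secondary carbocation. H2O is released.
Step 2: A 1,2-methyl shift from the adjacent tert-butyl carbon moves the positive charge from the secondary centre to an adjacent carbon, generating a more stable tertiary carbocation.
Step 3: Nucleophilic capture of the cation by H2O produces the protonated alcohol (an oxonium ion).
Step 4: H2O removes a proton from the oxonium oxygen, regenerating H3O⁺ and giving the neutral alcohol.
Total: 4 elementary steps.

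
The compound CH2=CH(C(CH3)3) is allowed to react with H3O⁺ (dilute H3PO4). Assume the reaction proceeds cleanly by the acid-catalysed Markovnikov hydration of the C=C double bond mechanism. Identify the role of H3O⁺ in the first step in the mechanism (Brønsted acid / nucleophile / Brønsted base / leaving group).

Step 1: The π electrons of the C=C bond attack a proton of H3O⁺; Markovnikov addition places the new C–H on the less-substituted alkene carbon, so the positive charge ends up on the more-substituted carbon — a secondary carbocation. H2O is released.
H3O⁺ in the first step donates a proton in a proton-transfer step — a Brønsted acid.

Brønsted acid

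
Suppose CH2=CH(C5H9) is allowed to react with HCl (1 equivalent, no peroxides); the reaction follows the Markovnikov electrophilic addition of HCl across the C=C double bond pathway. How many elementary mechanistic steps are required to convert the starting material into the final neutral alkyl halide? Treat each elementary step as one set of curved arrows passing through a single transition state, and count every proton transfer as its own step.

3

Step 1: Electrophilic addition begins with the π(C=C) electrons forming a bond to the proton of HCl. Following Markovnikov's rule, the resulting cation is secondary. The H–Cl bond breaks heterolytically, releasing Cl⁻.
Step 2: Carbocation rearrangement: a 1,2-hydride shift from the adjacent cyclopentyl carbon converts the initially-formed secondary cation into the more stable tertiary cation.
Step 3: Nucleophilic attack by Cl⁻ on the carbocation completes the addition, giving R–Cl.
Total: 3 elementary steps.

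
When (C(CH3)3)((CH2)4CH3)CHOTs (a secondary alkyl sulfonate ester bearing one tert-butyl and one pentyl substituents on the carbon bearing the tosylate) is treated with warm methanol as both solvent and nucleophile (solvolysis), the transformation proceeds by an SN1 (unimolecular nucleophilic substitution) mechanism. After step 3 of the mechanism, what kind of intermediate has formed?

Step 1: Rate-determining heterolysis of the C–O bond gives TsO⁻ and a secondary carbocation.
Step 2: Carbocation rearrangement: a 1,2-methyl shift from the adjacent tert-butyl carbon converts the initially-formed secondary cation into the more stable tertiary cation.
Step 3: A lone pair on the oxygen of CH3OH attacks the carbocation, forming a new C–O σ-bond and an oxonium ion.
After step 3 the species present is an oxonium ion.

oxonium ion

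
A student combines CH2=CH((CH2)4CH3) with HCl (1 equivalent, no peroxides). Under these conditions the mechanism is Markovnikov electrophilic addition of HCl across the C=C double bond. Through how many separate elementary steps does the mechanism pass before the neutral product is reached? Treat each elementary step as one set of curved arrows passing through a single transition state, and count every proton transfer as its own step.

2

Step 1: Electrophilic addition begins with the π(C=C) electrons forming a bond to the proton of HCl. Following Markovnikov's rule, the resulting cation is secondary. The H–Cl bond breaks heterolytically, releasing Cl⁻.
(No 1,2-shift: no single shift to an adjacent carbon would give a more stable cation.)
Step 2: The Cl⁻ anion donates a lone pair to the carbocation, forming the new C–Cl σ-bond and giving the neutral alkyl halide.
Total: 2 elementary steps.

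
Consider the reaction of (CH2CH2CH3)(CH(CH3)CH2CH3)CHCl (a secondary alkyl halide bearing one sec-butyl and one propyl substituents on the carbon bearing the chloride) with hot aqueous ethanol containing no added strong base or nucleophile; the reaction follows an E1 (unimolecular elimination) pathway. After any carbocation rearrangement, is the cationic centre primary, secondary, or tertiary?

Step 1: Rate-determining heterolysis of the C–Cl bond gives Cl⁻ and a secondary carbocation.
Step 2: Carbocation rearrangement: a 1,2-hydride shift from the adjacent sec-butyl carbon converts the initially-formed secondary cation into the more stable tertiary cation.
The cation rearranges from secondary to tertiary via a 1,2-hydride shift from the adjacent sec-butyl carbon; the tertiary cation is what reacts next.

tertiary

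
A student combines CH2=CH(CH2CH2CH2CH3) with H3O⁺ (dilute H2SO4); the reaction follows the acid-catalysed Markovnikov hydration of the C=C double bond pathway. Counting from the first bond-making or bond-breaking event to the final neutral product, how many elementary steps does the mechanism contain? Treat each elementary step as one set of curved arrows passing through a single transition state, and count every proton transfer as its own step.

3

Step 1: Electrophilic addition begins with the π(C=C) electrons forming a bond to the proton of H3O⁺. Following Markovnikov's rule, the resulting cation is secondary. H2O is released.
(No 1,2-shift: no single shift to an adjacent carbon would give a more stable cation.)
Step 2: A lone pair on the oxygen of H2O attacks the carbocation, forming a C–O bond and an oxonium ion (a protonated alcohol).
Step 3: Proton transfer from the O–H of the oxonium ion to H2O completes the catalytic cycle and yields the alcohol.
Total: 3 elementary steps.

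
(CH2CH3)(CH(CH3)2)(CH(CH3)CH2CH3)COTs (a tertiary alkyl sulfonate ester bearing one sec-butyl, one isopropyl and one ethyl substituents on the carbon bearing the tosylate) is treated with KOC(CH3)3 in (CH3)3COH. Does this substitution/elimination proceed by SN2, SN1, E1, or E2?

E2

Conditions: a strong/bulky base with a tertiary substrate bearing a β-hydrogen.
These conditions are the textbook signature of the E2 pathway.
A strong (often hindered) base removes a β-H in concert with loss of the leaving group — bimolecular elimination.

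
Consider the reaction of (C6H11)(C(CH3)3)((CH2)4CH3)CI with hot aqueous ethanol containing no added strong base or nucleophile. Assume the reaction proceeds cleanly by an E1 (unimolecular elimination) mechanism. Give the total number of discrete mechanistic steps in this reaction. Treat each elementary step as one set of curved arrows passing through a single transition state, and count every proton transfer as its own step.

Step 1: Unassisted departure of I⁻ (taking the C–I bonding pair) generates a tertiary carbocation.
(No 1,2-shift: no single shift to an adjacent carbon would give a more stable cation.)
Step 2: A weak base (a water (or ethanol) molecule from the solvent) removes a proton from a carbon adjacent to the cationic centre; the electrons of that C–H bond become the new π(C=C) bond, giving the alkene.
Total: 2 elementary steps.

2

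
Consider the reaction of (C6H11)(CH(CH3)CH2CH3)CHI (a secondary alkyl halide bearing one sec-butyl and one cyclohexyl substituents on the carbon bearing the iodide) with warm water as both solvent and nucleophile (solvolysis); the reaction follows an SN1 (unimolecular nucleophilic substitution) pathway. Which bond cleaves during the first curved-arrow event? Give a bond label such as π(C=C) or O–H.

Step 1: Unassisted departure of I⁻ (taking the C–I bonding pair) generates a secondary carbocation.
The bond broken in this step is the C–I bond.

C–I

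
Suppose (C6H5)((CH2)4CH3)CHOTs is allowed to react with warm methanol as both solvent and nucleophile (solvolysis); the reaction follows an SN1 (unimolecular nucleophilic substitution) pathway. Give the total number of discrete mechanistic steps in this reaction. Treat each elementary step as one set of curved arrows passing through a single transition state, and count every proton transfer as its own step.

Step 1: Unassisted departure of TsO⁻ (taking the C–O bonding pair) generates a secondary carbocation.
(No 1,2-shift: no single shift to an adjacent carbon would give a more stable cation.)
Step 2: CH3OH donates an oxygen lone pair into the empty p orbital of the cation, giving a protonated ether (an oxonium ion).
Step 3: Deprotonation of the oxonium oxygen by solvent methanol yields the neutral ether.
Total: 3 elementary steps.

3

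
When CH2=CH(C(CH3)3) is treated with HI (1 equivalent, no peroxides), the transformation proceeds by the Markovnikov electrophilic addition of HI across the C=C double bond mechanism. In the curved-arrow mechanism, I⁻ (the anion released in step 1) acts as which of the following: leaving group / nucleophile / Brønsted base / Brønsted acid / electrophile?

Step 3: Nucleophilic attack by I⁻ on the carbocation completes the addition, giving R–I.
I⁻ (the anion released in step 1) donates an electron pair to form a new σ-bond to carbon — it is the nucleophile.

nucleophile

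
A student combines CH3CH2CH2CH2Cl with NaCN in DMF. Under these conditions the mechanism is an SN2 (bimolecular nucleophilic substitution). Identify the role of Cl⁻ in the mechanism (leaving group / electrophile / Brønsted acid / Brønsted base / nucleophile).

Step 1: CN⁻ attacks the back face of the α-carbon while Cl⁻ departs with the C–Cl bonding pair — a single concerted displacement through a pentacoordinate transition state.
Cl⁻ departs with both electrons of the breaking σ-bond — that is the definition of a leaving group.

leaving group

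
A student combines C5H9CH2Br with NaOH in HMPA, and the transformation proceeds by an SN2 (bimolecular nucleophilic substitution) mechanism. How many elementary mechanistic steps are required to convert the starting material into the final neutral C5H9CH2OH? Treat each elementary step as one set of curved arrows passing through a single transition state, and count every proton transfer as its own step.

Step 1: OH⁻ attacks the back face of the α-carbon while Br⁻ departs with the C–Br bonding pair — a single concerted displacement through a pentacoordinate transition state.
Total: 1 elementary step.

1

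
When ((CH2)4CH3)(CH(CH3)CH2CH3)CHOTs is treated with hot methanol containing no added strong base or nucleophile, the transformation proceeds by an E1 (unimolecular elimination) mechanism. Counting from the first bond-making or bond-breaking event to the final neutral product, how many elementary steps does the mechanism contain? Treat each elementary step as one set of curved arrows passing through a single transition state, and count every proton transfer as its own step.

3

Step 1: Ionisation: the C–O σ-bond cleaves heterolytically; both bonding electrons depart with TsO⁻, leaving a secondary carbocation at the α-carbon.
Step 2: A 1,2-hydride shift from the adjacent sec-butyl carbon moves the positive charge from the secondary centre to an adjacent carbon, generating a more stable tertiary carbocation.
Step 3: A weak base (a methanol molecule from the solvent) removes a proton from a carbon adjacent to the cationic centre; the electrons of that C–H bond become the new π(C=C) bond, giving the alkene.
Total: 3 elementary steps.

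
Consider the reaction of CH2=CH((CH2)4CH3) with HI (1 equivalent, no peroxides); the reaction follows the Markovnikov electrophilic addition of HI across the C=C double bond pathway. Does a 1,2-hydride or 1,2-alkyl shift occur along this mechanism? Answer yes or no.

The first-formed carbocation is secondary.
No single 1,2-shift to an adjacent carbon would produce a more-substituted cation than the one already present, so no rearrangement occurs.

no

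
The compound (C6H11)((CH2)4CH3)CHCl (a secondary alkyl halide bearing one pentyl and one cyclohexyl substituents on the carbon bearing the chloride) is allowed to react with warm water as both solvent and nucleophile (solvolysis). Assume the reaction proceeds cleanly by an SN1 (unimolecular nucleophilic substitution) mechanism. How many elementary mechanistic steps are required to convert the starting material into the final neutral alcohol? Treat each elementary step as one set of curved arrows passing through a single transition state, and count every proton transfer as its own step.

4

Step 1: Rate-determining heterolysis of the C–Cl bond gives Cl⁻ and a secondary carbocation.
Step 2: A hydride (H with its bonding pair) migrates from the adjacent cyclohexyl carbon to the cationic centre — a 1,2-hydride shift — upgrading the secondary cation to a tertiary one.
Step 3: Nucleophilic capture: the oxygen of H2O bonds to the cationic carbon, producing an oxonium-ion intermediate.
Step 4: Deprotonation of the oxonium oxygen by solvent water yields the neutral alcohol.
Total: 4 elementary steps.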